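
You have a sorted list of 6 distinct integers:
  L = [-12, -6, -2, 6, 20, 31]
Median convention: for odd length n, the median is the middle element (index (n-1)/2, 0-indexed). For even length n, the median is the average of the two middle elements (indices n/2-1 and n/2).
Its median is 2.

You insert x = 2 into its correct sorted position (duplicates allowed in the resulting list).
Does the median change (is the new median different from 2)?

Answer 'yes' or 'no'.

Answer: no

Derivation:
Old median = 2
Insert x = 2
New median = 2
Changed? no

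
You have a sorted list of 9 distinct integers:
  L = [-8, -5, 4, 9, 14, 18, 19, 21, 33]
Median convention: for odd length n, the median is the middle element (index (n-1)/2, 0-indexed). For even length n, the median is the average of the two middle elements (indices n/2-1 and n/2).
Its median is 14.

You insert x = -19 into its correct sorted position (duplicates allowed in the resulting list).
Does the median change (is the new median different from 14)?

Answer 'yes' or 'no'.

Old median = 14
Insert x = -19
New median = 23/2
Changed? yes

Answer: yes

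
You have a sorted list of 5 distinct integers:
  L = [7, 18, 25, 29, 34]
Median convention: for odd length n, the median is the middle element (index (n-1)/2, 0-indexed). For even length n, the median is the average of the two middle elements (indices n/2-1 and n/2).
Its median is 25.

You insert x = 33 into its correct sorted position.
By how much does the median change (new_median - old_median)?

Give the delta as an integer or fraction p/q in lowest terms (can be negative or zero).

Old median = 25
After inserting x = 33: new sorted = [7, 18, 25, 29, 33, 34]
New median = 27
Delta = 27 - 25 = 2

Answer: 2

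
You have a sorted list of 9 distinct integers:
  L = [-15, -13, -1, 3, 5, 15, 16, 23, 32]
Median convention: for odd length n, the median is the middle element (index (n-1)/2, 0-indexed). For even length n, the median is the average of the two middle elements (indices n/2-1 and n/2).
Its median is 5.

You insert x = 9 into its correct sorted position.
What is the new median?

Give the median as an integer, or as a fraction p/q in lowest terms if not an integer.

Answer: 7

Derivation:
Old list (sorted, length 9): [-15, -13, -1, 3, 5, 15, 16, 23, 32]
Old median = 5
Insert x = 9
Old length odd (9). Middle was index 4 = 5.
New length even (10). New median = avg of two middle elements.
x = 9: 5 elements are < x, 4 elements are > x.
New sorted list: [-15, -13, -1, 3, 5, 9, 15, 16, 23, 32]
New median = 7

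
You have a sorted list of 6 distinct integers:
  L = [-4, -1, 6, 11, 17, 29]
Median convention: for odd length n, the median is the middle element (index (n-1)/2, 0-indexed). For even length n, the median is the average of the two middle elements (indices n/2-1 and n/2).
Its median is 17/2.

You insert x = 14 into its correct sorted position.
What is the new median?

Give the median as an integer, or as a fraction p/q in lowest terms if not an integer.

Old list (sorted, length 6): [-4, -1, 6, 11, 17, 29]
Old median = 17/2
Insert x = 14
Old length even (6). Middle pair: indices 2,3 = 6,11.
New length odd (7). New median = single middle element.
x = 14: 4 elements are < x, 2 elements are > x.
New sorted list: [-4, -1, 6, 11, 14, 17, 29]
New median = 11

Answer: 11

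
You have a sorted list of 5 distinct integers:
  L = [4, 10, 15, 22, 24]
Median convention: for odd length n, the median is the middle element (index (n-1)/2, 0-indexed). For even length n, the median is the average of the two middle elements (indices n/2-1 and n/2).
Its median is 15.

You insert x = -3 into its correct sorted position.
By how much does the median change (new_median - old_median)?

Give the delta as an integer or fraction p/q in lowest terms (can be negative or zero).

Answer: -5/2

Derivation:
Old median = 15
After inserting x = -3: new sorted = [-3, 4, 10, 15, 22, 24]
New median = 25/2
Delta = 25/2 - 15 = -5/2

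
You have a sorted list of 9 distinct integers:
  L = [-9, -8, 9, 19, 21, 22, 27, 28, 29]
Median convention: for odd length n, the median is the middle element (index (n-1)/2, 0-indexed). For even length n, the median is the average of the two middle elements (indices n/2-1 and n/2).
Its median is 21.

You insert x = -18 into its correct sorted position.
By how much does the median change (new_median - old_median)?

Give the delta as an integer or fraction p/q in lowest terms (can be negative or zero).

Old median = 21
After inserting x = -18: new sorted = [-18, -9, -8, 9, 19, 21, 22, 27, 28, 29]
New median = 20
Delta = 20 - 21 = -1

Answer: -1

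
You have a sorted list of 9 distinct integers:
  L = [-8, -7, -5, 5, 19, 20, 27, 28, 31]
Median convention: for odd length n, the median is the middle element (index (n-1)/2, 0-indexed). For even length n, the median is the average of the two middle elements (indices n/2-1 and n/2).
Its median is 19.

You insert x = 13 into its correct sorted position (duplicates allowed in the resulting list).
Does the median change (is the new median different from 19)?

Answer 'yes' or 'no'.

Answer: yes

Derivation:
Old median = 19
Insert x = 13
New median = 16
Changed? yes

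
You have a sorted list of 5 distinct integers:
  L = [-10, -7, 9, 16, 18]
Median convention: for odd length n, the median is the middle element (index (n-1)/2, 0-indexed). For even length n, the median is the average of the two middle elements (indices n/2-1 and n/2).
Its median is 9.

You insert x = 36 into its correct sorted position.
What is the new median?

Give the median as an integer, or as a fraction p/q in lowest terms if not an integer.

Answer: 25/2

Derivation:
Old list (sorted, length 5): [-10, -7, 9, 16, 18]
Old median = 9
Insert x = 36
Old length odd (5). Middle was index 2 = 9.
New length even (6). New median = avg of two middle elements.
x = 36: 5 elements are < x, 0 elements are > x.
New sorted list: [-10, -7, 9, 16, 18, 36]
New median = 25/2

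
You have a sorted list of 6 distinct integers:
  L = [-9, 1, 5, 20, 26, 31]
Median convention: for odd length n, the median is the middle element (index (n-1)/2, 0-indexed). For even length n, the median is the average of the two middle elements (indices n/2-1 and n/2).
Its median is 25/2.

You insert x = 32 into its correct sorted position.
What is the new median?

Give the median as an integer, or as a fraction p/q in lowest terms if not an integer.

Old list (sorted, length 6): [-9, 1, 5, 20, 26, 31]
Old median = 25/2
Insert x = 32
Old length even (6). Middle pair: indices 2,3 = 5,20.
New length odd (7). New median = single middle element.
x = 32: 6 elements are < x, 0 elements are > x.
New sorted list: [-9, 1, 5, 20, 26, 31, 32]
New median = 20

Answer: 20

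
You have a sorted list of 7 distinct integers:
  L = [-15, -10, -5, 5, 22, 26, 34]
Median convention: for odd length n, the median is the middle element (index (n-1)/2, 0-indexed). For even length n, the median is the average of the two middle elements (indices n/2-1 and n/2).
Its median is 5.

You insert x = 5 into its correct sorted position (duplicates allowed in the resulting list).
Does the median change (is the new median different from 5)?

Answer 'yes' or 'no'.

Answer: no

Derivation:
Old median = 5
Insert x = 5
New median = 5
Changed? no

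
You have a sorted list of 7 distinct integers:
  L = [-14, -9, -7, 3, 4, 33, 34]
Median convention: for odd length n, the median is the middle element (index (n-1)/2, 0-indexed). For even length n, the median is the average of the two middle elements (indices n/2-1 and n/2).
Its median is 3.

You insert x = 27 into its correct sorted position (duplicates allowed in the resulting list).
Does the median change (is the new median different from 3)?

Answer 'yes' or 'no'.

Answer: yes

Derivation:
Old median = 3
Insert x = 27
New median = 7/2
Changed? yes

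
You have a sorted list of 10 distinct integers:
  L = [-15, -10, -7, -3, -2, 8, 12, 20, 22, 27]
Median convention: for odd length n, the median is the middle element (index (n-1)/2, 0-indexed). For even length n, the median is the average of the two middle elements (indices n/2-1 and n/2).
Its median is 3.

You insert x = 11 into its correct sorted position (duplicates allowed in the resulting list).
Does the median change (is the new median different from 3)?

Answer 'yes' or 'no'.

Old median = 3
Insert x = 11
New median = 8
Changed? yes

Answer: yes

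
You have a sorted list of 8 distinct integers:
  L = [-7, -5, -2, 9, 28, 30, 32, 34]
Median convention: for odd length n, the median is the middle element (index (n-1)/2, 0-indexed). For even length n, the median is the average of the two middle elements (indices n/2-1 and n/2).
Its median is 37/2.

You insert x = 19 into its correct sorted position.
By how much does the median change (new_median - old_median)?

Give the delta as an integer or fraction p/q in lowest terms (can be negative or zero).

Answer: 1/2

Derivation:
Old median = 37/2
After inserting x = 19: new sorted = [-7, -5, -2, 9, 19, 28, 30, 32, 34]
New median = 19
Delta = 19 - 37/2 = 1/2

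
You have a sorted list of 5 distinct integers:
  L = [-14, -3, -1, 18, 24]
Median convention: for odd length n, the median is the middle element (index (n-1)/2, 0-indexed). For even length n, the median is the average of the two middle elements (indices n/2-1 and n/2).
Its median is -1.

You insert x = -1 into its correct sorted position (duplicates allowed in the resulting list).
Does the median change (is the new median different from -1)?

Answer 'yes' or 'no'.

Old median = -1
Insert x = -1
New median = -1
Changed? no

Answer: no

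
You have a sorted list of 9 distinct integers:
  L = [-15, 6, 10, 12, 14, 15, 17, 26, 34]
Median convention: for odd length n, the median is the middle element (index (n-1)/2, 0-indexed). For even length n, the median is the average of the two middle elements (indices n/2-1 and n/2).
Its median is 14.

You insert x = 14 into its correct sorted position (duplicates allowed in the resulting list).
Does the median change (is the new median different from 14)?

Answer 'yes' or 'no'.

Answer: no

Derivation:
Old median = 14
Insert x = 14
New median = 14
Changed? no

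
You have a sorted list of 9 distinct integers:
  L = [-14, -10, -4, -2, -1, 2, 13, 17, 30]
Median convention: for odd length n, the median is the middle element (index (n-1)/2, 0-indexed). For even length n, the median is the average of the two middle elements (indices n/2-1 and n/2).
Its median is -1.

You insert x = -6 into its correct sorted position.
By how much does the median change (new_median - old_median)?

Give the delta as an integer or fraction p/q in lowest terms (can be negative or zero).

Answer: -1/2

Derivation:
Old median = -1
After inserting x = -6: new sorted = [-14, -10, -6, -4, -2, -1, 2, 13, 17, 30]
New median = -3/2
Delta = -3/2 - -1 = -1/2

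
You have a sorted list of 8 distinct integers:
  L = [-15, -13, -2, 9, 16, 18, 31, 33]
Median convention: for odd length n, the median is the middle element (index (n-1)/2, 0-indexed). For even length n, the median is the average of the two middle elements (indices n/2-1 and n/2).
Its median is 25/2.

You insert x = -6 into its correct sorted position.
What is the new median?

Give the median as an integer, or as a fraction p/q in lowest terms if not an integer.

Answer: 9

Derivation:
Old list (sorted, length 8): [-15, -13, -2, 9, 16, 18, 31, 33]
Old median = 25/2
Insert x = -6
Old length even (8). Middle pair: indices 3,4 = 9,16.
New length odd (9). New median = single middle element.
x = -6: 2 elements are < x, 6 elements are > x.
New sorted list: [-15, -13, -6, -2, 9, 16, 18, 31, 33]
New median = 9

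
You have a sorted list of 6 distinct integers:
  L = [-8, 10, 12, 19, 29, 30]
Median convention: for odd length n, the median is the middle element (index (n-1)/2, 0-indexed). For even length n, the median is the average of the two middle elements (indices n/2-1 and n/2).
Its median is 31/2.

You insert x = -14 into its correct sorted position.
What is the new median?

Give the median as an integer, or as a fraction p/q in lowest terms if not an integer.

Answer: 12

Derivation:
Old list (sorted, length 6): [-8, 10, 12, 19, 29, 30]
Old median = 31/2
Insert x = -14
Old length even (6). Middle pair: indices 2,3 = 12,19.
New length odd (7). New median = single middle element.
x = -14: 0 elements are < x, 6 elements are > x.
New sorted list: [-14, -8, 10, 12, 19, 29, 30]
New median = 12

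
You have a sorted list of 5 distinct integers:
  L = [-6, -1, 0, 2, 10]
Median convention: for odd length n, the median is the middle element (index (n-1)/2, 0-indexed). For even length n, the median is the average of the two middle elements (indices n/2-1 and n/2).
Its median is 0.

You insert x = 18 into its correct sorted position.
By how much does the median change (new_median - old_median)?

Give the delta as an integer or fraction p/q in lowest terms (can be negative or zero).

Old median = 0
After inserting x = 18: new sorted = [-6, -1, 0, 2, 10, 18]
New median = 1
Delta = 1 - 0 = 1

Answer: 1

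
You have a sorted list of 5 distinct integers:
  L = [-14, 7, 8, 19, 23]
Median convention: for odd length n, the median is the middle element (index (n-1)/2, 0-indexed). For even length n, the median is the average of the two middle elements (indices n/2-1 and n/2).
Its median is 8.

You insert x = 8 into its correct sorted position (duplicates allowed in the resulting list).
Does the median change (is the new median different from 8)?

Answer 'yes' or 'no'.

Answer: no

Derivation:
Old median = 8
Insert x = 8
New median = 8
Changed? no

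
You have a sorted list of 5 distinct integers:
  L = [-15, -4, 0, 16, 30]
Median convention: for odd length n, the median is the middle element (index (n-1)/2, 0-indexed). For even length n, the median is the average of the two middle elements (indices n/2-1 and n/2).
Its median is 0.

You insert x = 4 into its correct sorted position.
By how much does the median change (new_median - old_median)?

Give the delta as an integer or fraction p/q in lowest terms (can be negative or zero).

Answer: 2

Derivation:
Old median = 0
After inserting x = 4: new sorted = [-15, -4, 0, 4, 16, 30]
New median = 2
Delta = 2 - 0 = 2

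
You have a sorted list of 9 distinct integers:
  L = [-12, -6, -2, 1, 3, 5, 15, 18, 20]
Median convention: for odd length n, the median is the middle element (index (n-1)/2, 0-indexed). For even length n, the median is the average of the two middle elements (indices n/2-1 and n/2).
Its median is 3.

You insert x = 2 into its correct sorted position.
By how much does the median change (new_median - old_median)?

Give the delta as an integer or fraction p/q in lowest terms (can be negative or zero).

Old median = 3
After inserting x = 2: new sorted = [-12, -6, -2, 1, 2, 3, 5, 15, 18, 20]
New median = 5/2
Delta = 5/2 - 3 = -1/2

Answer: -1/2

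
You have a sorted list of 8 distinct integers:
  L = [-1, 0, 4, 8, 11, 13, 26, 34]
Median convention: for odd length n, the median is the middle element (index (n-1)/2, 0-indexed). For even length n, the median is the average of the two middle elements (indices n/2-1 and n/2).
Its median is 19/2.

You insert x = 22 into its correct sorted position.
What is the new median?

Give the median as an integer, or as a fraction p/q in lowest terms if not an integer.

Old list (sorted, length 8): [-1, 0, 4, 8, 11, 13, 26, 34]
Old median = 19/2
Insert x = 22
Old length even (8). Middle pair: indices 3,4 = 8,11.
New length odd (9). New median = single middle element.
x = 22: 6 elements are < x, 2 elements are > x.
New sorted list: [-1, 0, 4, 8, 11, 13, 22, 26, 34]
New median = 11

Answer: 11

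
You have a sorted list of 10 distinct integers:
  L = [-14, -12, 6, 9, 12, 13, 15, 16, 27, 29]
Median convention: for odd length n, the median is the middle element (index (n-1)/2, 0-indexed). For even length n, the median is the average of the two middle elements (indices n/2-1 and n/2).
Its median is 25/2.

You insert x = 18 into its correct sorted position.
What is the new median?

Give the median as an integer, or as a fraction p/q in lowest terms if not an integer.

Answer: 13

Derivation:
Old list (sorted, length 10): [-14, -12, 6, 9, 12, 13, 15, 16, 27, 29]
Old median = 25/2
Insert x = 18
Old length even (10). Middle pair: indices 4,5 = 12,13.
New length odd (11). New median = single middle element.
x = 18: 8 elements are < x, 2 elements are > x.
New sorted list: [-14, -12, 6, 9, 12, 13, 15, 16, 18, 27, 29]
New median = 13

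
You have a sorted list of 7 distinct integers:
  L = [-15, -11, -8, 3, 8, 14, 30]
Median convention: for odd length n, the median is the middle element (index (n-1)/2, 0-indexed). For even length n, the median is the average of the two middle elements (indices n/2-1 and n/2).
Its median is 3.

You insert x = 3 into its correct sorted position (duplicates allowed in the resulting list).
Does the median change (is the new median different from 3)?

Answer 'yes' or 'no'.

Answer: no

Derivation:
Old median = 3
Insert x = 3
New median = 3
Changed? no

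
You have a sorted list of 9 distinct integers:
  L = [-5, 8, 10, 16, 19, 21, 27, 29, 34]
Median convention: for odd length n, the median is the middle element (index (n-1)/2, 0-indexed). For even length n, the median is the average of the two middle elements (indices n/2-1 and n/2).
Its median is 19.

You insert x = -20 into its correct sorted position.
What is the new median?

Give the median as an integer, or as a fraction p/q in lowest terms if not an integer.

Answer: 35/2

Derivation:
Old list (sorted, length 9): [-5, 8, 10, 16, 19, 21, 27, 29, 34]
Old median = 19
Insert x = -20
Old length odd (9). Middle was index 4 = 19.
New length even (10). New median = avg of two middle elements.
x = -20: 0 elements are < x, 9 elements are > x.
New sorted list: [-20, -5, 8, 10, 16, 19, 21, 27, 29, 34]
New median = 35/2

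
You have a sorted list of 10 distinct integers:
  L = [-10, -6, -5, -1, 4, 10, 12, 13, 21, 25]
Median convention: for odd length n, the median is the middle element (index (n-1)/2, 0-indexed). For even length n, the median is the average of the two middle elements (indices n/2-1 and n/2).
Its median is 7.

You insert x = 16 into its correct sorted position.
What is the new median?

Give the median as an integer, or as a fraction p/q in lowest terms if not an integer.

Answer: 10

Derivation:
Old list (sorted, length 10): [-10, -6, -5, -1, 4, 10, 12, 13, 21, 25]
Old median = 7
Insert x = 16
Old length even (10). Middle pair: indices 4,5 = 4,10.
New length odd (11). New median = single middle element.
x = 16: 8 elements are < x, 2 elements are > x.
New sorted list: [-10, -6, -5, -1, 4, 10, 12, 13, 16, 21, 25]
New median = 10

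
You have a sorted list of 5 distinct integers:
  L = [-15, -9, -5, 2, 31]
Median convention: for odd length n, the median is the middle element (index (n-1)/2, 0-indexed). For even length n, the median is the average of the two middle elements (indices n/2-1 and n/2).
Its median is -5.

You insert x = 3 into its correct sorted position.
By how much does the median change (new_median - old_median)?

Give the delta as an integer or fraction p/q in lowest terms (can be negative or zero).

Old median = -5
After inserting x = 3: new sorted = [-15, -9, -5, 2, 3, 31]
New median = -3/2
Delta = -3/2 - -5 = 7/2

Answer: 7/2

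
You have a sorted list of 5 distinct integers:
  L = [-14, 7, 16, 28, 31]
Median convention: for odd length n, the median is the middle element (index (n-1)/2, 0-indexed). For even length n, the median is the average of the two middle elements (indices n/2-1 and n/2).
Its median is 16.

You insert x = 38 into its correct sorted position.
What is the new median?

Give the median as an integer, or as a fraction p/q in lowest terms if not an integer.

Answer: 22

Derivation:
Old list (sorted, length 5): [-14, 7, 16, 28, 31]
Old median = 16
Insert x = 38
Old length odd (5). Middle was index 2 = 16.
New length even (6). New median = avg of two middle elements.
x = 38: 5 elements are < x, 0 elements are > x.
New sorted list: [-14, 7, 16, 28, 31, 38]
New median = 22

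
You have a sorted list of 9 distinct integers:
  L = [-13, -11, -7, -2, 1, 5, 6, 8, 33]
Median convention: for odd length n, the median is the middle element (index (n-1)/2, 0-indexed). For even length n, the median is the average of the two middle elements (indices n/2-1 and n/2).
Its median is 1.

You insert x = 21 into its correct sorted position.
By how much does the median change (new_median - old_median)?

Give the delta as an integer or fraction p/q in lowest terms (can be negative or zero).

Answer: 2

Derivation:
Old median = 1
After inserting x = 21: new sorted = [-13, -11, -7, -2, 1, 5, 6, 8, 21, 33]
New median = 3
Delta = 3 - 1 = 2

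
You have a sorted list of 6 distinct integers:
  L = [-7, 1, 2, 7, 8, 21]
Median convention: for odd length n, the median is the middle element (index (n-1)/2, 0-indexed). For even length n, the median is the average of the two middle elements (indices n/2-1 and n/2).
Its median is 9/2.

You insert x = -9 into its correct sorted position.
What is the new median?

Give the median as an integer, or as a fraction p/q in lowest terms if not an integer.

Answer: 2

Derivation:
Old list (sorted, length 6): [-7, 1, 2, 7, 8, 21]
Old median = 9/2
Insert x = -9
Old length even (6). Middle pair: indices 2,3 = 2,7.
New length odd (7). New median = single middle element.
x = -9: 0 elements are < x, 6 elements are > x.
New sorted list: [-9, -7, 1, 2, 7, 8, 21]
New median = 2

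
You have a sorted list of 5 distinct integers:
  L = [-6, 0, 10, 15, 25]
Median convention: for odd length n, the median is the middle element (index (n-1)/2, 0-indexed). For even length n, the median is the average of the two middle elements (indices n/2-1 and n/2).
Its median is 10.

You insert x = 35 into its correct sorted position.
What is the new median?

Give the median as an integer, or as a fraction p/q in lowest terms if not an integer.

Answer: 25/2

Derivation:
Old list (sorted, length 5): [-6, 0, 10, 15, 25]
Old median = 10
Insert x = 35
Old length odd (5). Middle was index 2 = 10.
New length even (6). New median = avg of two middle elements.
x = 35: 5 elements are < x, 0 elements are > x.
New sorted list: [-6, 0, 10, 15, 25, 35]
New median = 25/2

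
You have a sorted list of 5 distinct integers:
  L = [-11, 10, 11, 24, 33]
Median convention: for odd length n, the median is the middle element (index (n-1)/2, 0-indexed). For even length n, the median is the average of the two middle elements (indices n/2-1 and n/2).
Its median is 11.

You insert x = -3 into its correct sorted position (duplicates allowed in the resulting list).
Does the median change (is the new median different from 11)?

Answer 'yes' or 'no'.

Old median = 11
Insert x = -3
New median = 21/2
Changed? yes

Answer: yes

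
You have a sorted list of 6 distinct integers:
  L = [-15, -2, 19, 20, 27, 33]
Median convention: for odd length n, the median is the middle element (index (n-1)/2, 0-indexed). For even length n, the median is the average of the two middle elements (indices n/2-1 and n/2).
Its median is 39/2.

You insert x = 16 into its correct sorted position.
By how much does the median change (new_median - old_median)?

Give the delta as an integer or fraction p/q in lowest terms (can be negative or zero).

Old median = 39/2
After inserting x = 16: new sorted = [-15, -2, 16, 19, 20, 27, 33]
New median = 19
Delta = 19 - 39/2 = -1/2

Answer: -1/2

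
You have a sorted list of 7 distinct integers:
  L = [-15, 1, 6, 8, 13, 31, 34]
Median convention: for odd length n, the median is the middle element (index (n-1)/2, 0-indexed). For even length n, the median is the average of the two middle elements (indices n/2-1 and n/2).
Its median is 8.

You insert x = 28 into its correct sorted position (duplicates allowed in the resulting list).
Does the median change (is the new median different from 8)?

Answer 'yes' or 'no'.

Old median = 8
Insert x = 28
New median = 21/2
Changed? yes

Answer: yes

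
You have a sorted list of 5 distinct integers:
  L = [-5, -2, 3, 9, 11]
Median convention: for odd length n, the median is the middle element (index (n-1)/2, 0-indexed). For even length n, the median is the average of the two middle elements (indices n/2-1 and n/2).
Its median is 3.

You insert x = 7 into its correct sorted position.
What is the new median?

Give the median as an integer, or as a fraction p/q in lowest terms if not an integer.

Old list (sorted, length 5): [-5, -2, 3, 9, 11]
Old median = 3
Insert x = 7
Old length odd (5). Middle was index 2 = 3.
New length even (6). New median = avg of two middle elements.
x = 7: 3 elements are < x, 2 elements are > x.
New sorted list: [-5, -2, 3, 7, 9, 11]
New median = 5

Answer: 5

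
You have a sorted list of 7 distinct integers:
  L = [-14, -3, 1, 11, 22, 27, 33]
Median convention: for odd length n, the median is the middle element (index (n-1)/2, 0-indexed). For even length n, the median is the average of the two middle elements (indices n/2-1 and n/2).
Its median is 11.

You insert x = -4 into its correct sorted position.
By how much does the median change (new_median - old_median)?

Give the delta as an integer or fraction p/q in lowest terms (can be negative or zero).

Old median = 11
After inserting x = -4: new sorted = [-14, -4, -3, 1, 11, 22, 27, 33]
New median = 6
Delta = 6 - 11 = -5

Answer: -5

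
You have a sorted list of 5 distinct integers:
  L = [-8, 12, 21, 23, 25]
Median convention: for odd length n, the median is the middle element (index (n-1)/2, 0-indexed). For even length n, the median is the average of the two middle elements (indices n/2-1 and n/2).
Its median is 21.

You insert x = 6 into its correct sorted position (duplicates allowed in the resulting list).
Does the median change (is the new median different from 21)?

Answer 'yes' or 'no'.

Answer: yes

Derivation:
Old median = 21
Insert x = 6
New median = 33/2
Changed? yes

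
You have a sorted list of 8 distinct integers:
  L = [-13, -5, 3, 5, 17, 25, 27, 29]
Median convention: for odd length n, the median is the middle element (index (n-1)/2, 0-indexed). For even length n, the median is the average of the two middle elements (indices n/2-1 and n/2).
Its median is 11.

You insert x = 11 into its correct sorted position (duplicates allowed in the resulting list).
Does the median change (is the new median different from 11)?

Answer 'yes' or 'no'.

Old median = 11
Insert x = 11
New median = 11
Changed? no

Answer: no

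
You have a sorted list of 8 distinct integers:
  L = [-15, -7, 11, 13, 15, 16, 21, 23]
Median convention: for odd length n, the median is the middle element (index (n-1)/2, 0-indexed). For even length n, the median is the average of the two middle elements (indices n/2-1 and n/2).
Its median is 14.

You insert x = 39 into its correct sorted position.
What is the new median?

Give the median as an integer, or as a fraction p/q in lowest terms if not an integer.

Old list (sorted, length 8): [-15, -7, 11, 13, 15, 16, 21, 23]
Old median = 14
Insert x = 39
Old length even (8). Middle pair: indices 3,4 = 13,15.
New length odd (9). New median = single middle element.
x = 39: 8 elements are < x, 0 elements are > x.
New sorted list: [-15, -7, 11, 13, 15, 16, 21, 23, 39]
New median = 15

Answer: 15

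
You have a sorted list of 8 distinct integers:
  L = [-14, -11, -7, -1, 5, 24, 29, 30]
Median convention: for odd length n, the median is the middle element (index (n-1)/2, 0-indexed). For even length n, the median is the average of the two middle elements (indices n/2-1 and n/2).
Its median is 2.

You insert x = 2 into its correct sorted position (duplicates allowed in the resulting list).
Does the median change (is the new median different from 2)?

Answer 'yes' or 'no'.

Old median = 2
Insert x = 2
New median = 2
Changed? no

Answer: no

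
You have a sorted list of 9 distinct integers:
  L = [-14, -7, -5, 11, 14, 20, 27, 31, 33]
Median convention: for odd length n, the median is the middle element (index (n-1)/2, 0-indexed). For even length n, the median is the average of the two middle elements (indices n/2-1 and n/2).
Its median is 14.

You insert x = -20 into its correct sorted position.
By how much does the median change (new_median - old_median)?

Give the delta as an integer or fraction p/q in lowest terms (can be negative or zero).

Old median = 14
After inserting x = -20: new sorted = [-20, -14, -7, -5, 11, 14, 20, 27, 31, 33]
New median = 25/2
Delta = 25/2 - 14 = -3/2

Answer: -3/2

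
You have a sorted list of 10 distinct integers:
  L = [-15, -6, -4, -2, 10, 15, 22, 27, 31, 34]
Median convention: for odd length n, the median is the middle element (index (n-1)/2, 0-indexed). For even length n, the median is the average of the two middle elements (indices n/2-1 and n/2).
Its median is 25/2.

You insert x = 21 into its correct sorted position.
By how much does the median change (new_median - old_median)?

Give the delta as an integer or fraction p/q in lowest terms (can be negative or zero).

Old median = 25/2
After inserting x = 21: new sorted = [-15, -6, -4, -2, 10, 15, 21, 22, 27, 31, 34]
New median = 15
Delta = 15 - 25/2 = 5/2

Answer: 5/2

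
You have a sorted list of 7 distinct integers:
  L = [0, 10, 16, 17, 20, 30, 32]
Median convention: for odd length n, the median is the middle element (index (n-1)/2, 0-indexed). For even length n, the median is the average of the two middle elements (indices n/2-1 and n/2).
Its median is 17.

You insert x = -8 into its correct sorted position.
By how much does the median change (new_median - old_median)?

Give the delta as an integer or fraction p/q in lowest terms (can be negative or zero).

Old median = 17
After inserting x = -8: new sorted = [-8, 0, 10, 16, 17, 20, 30, 32]
New median = 33/2
Delta = 33/2 - 17 = -1/2

Answer: -1/2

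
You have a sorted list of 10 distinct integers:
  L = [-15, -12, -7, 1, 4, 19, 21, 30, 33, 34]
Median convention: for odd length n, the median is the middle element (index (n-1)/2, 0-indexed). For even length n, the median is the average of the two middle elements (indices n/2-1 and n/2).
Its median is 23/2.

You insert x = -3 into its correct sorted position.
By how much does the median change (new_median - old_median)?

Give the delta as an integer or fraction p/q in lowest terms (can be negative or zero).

Answer: -15/2

Derivation:
Old median = 23/2
After inserting x = -3: new sorted = [-15, -12, -7, -3, 1, 4, 19, 21, 30, 33, 34]
New median = 4
Delta = 4 - 23/2 = -15/2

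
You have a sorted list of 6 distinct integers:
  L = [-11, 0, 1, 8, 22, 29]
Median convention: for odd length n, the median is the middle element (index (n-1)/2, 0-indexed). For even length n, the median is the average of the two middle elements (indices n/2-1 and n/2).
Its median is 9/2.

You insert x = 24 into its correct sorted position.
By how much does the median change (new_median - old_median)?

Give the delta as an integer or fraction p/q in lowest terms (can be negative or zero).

Old median = 9/2
After inserting x = 24: new sorted = [-11, 0, 1, 8, 22, 24, 29]
New median = 8
Delta = 8 - 9/2 = 7/2

Answer: 7/2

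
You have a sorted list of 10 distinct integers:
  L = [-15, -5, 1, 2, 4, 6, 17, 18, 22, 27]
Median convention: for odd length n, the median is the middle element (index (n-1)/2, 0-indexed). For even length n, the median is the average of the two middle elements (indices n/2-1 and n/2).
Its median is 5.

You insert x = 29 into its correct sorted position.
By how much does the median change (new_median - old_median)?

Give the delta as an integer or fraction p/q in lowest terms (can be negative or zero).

Old median = 5
After inserting x = 29: new sorted = [-15, -5, 1, 2, 4, 6, 17, 18, 22, 27, 29]
New median = 6
Delta = 6 - 5 = 1

Answer: 1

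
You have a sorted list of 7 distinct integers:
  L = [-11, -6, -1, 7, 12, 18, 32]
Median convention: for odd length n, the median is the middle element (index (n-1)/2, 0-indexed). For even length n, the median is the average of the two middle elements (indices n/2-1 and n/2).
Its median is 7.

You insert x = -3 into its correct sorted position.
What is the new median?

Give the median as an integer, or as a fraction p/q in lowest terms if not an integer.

Old list (sorted, length 7): [-11, -6, -1, 7, 12, 18, 32]
Old median = 7
Insert x = -3
Old length odd (7). Middle was index 3 = 7.
New length even (8). New median = avg of two middle elements.
x = -3: 2 elements are < x, 5 elements are > x.
New sorted list: [-11, -6, -3, -1, 7, 12, 18, 32]
New median = 3

Answer: 3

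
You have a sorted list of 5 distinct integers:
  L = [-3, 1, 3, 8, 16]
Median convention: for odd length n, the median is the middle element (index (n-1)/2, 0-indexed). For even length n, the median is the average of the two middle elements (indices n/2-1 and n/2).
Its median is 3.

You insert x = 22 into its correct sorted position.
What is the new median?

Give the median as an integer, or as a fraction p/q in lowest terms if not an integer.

Answer: 11/2

Derivation:
Old list (sorted, length 5): [-3, 1, 3, 8, 16]
Old median = 3
Insert x = 22
Old length odd (5). Middle was index 2 = 3.
New length even (6). New median = avg of two middle elements.
x = 22: 5 elements are < x, 0 elements are > x.
New sorted list: [-3, 1, 3, 8, 16, 22]
New median = 11/2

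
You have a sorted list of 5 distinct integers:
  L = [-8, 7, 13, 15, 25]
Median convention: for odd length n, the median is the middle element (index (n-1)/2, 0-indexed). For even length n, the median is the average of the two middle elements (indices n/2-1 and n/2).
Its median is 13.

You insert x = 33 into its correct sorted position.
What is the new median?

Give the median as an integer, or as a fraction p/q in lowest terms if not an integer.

Answer: 14

Derivation:
Old list (sorted, length 5): [-8, 7, 13, 15, 25]
Old median = 13
Insert x = 33
Old length odd (5). Middle was index 2 = 13.
New length even (6). New median = avg of two middle elements.
x = 33: 5 elements are < x, 0 elements are > x.
New sorted list: [-8, 7, 13, 15, 25, 33]
New median = 14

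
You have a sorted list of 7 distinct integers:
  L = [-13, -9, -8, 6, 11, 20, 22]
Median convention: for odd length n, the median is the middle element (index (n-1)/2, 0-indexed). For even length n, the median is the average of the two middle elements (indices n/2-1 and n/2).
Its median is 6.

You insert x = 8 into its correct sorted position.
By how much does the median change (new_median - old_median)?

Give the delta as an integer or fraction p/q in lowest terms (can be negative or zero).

Old median = 6
After inserting x = 8: new sorted = [-13, -9, -8, 6, 8, 11, 20, 22]
New median = 7
Delta = 7 - 6 = 1

Answer: 1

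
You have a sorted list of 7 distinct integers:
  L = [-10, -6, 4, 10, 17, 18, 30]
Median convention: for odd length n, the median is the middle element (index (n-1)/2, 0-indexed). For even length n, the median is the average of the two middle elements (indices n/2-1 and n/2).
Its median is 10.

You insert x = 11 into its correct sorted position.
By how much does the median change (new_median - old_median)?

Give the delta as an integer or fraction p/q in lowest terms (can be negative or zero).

Answer: 1/2

Derivation:
Old median = 10
After inserting x = 11: new sorted = [-10, -6, 4, 10, 11, 17, 18, 30]
New median = 21/2
Delta = 21/2 - 10 = 1/2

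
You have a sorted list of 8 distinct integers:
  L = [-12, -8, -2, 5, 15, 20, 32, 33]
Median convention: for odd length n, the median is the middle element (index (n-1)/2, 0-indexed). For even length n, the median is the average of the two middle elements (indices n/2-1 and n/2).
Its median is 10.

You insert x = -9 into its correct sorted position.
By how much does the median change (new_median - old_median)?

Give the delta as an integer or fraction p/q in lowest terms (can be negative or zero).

Old median = 10
After inserting x = -9: new sorted = [-12, -9, -8, -2, 5, 15, 20, 32, 33]
New median = 5
Delta = 5 - 10 = -5

Answer: -5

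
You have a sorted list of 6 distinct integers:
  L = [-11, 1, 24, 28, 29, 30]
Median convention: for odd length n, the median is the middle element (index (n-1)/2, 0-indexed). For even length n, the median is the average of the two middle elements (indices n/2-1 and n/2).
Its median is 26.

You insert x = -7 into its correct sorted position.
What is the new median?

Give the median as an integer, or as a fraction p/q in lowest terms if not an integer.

Old list (sorted, length 6): [-11, 1, 24, 28, 29, 30]
Old median = 26
Insert x = -7
Old length even (6). Middle pair: indices 2,3 = 24,28.
New length odd (7). New median = single middle element.
x = -7: 1 elements are < x, 5 elements are > x.
New sorted list: [-11, -7, 1, 24, 28, 29, 30]
New median = 24

Answer: 24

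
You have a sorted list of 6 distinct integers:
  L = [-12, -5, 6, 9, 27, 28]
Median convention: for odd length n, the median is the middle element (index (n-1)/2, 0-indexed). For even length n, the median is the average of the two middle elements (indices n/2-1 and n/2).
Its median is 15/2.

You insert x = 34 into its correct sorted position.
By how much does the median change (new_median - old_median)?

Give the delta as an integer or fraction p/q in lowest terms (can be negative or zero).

Old median = 15/2
After inserting x = 34: new sorted = [-12, -5, 6, 9, 27, 28, 34]
New median = 9
Delta = 9 - 15/2 = 3/2

Answer: 3/2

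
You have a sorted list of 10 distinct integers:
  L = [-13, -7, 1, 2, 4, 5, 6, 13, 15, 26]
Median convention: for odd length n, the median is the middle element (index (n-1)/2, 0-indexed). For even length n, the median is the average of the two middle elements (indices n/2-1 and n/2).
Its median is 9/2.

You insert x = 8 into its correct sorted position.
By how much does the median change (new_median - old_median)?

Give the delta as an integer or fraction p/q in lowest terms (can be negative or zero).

Answer: 1/2

Derivation:
Old median = 9/2
After inserting x = 8: new sorted = [-13, -7, 1, 2, 4, 5, 6, 8, 13, 15, 26]
New median = 5
Delta = 5 - 9/2 = 1/2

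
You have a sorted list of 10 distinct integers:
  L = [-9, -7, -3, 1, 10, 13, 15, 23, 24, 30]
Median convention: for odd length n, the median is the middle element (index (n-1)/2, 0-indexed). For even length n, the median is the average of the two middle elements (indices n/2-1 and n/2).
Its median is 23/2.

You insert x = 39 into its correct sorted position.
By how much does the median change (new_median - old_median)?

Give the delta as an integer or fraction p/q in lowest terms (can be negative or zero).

Old median = 23/2
After inserting x = 39: new sorted = [-9, -7, -3, 1, 10, 13, 15, 23, 24, 30, 39]
New median = 13
Delta = 13 - 23/2 = 3/2

Answer: 3/2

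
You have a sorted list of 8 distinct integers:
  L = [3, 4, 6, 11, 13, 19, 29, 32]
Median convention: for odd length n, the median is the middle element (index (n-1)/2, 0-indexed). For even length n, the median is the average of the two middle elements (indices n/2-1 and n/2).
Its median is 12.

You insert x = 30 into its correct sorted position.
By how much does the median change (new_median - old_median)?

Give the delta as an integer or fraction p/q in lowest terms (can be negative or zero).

Old median = 12
After inserting x = 30: new sorted = [3, 4, 6, 11, 13, 19, 29, 30, 32]
New median = 13
Delta = 13 - 12 = 1

Answer: 1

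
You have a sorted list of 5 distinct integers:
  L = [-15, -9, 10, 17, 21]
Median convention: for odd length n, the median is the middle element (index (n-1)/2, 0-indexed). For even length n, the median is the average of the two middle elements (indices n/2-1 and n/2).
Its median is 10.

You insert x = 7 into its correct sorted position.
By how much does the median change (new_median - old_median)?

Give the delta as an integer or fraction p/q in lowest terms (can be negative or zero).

Old median = 10
After inserting x = 7: new sorted = [-15, -9, 7, 10, 17, 21]
New median = 17/2
Delta = 17/2 - 10 = -3/2

Answer: -3/2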